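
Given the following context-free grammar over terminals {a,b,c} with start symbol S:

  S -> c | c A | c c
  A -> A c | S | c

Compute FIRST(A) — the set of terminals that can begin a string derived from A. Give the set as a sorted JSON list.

FIRST sets, iterate to fixpoint:
[1]
  A via A→c: +{c}
  S via S→c: +{c}
  FIRST(S)={c}  FIRST(A)={c}
[2] — fixpoint
  FIRST(S)={c}  FIRST(A)={c}

FIRST(A) = ["c"]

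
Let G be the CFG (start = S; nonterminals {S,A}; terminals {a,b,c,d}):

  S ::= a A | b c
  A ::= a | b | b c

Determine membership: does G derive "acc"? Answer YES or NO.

Convert to CNF:
  S -> T0 T1 | T2 A
  A -> T0 T1 | a | b
  T0 -> b
  T1 -> c
  T2 -> a

CYK table (by increasing span):
  [0..0]={A,T2}  "a"  orig:{A}
  [1..1]={T1}  "c"  orig:{}
  [2..2]={T1}  "c"  orig:{}
  [0..1]=∅  "ac"
  [1..2]=∅  "cc"
  [0..2]=∅  "acc"

S ∉ T[0,2] ⇒ NO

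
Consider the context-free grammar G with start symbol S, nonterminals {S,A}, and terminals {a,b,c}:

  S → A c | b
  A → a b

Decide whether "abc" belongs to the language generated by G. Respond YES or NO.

CNF form of G:
  S -> A T2 | b
  A -> T0 T1
  T0 -> a
  T1 -> b
  T2 -> c

CYK table (by increasing span):
  [0..0]={T0}  "a"  orig:{}
  [1..1]={S,T1}  "b"  orig:{S}
  [2..2]={T2}  "c"  orig:{}
  [0..1]={A}  "ab"
  [1..2]=∅  "bc"
  [0..2]={S}  "abc"

S ∈ T[0,2] ⇒ YES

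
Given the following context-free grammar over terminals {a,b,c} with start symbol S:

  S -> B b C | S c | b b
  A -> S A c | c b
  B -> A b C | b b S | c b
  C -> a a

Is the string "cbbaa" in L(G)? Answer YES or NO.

CNF form of G:
  S -> B X6 | S T0 | T1 T1
  A -> S X3 | T0 T1
  B -> A X4 | T0 T1 | T1 X5
  C -> T2 T2
  T0 -> c
  T1 -> b
  T2 -> a
  X3 -> A T0
  X4 -> T1 C
  X5 -> T1 S
  X6 -> T1 C

CYK fill:
  T[0,0] 'c' = {T0}  orig:{}
  T[1,1] 'b' = {T1}  orig:{}
  T[2,2] 'b' = {T1}  orig:{}
  T[3,3] 'a' = {T2}  orig:{}
  T[4,4] 'a' = {T2}  orig:{}
  T[0,1] 'cb' = {A,B}
  T[1,2] 'bb' = {S}
  T[2,3] 'ba' = ∅
  T[3,4] 'aa' = {C}
  T[0,2] 'cbb' = ∅
  T[1,3] 'bba' = ∅
  T[2,4] 'baa' = {X4,X6}  orig:{}
  T[0,3] 'cbba' = ∅
  T[1,4] 'bbaa' = ∅
  T[0,4] 'cbbaa' = {B,S}

S ∈ T[0,4] ⇒ YES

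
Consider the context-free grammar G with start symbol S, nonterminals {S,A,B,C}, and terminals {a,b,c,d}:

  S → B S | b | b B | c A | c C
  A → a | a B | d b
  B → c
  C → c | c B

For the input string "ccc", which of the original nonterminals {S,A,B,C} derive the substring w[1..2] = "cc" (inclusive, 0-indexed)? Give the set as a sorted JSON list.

CNF form of G:
  S -> B S | T2 B | T3 A | T3 C | b
  A -> T0 B | T1 T2 | a
  B -> c
  C -> T3 B | c
  T0 -> a
  T1 -> d
  T2 -> b
  T3 -> c

CYK fill, restricted to cells inside w[1..2]:
  cell(1,1) c: {B,C,T3}  orig:{B,C}
  cell(2,2) c: {B,C,T3}  orig:{B,C}
  cell(1,2) cc: {C,S}

Original NTs in T[1,2] deriving "cc": ["C", "S"]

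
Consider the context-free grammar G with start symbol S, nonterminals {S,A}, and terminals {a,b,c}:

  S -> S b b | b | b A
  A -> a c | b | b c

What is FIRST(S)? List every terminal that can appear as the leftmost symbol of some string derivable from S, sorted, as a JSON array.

FIRST sets, iterate to fixpoint:
pass 1:
  A via A→a c: +{a}
  A via A→b: +{b}
  S via S→b: +{b}
  FIRST[S]={b}  FIRST[A]={a,b}
pass 2: done
  FIRST[S]={b}  FIRST[A]={a,b}

FIRST(S) = ["b"]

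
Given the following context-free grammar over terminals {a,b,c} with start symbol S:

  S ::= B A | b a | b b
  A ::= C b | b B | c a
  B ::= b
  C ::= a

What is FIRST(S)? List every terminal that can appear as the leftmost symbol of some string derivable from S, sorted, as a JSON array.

FIRST iteration:
[1]
  A via A→b B: +{b}
  A via A→c a: +{c}
  B via B→b: +{b}
  C via C→a: +{a}
  S via S→B A: +{b}
  S: {b}  A: {b,c}  B: {b}  C: {a}
[2]
  A via A→C b: +{a}
  S: {b}  A: {a,b,c}  B: {b}  C: {a}
[3] — fixpoint
  S: {b}  A: {a,b,c}  B: {b}  C: {a}

FIRST(S) = ["b"]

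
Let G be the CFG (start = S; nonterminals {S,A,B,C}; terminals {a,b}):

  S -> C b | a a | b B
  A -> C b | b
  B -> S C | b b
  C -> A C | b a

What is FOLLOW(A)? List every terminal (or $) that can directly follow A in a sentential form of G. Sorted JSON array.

FIRST iteration:
[1]
  A via A→b: +{b}
  B via B→b b: +{b}
  C via C→A C: +{b}
  S via S→C b: +{b}
  S via S→a a: +{a}
  S: {a,b}  A: {b}  B: {b}  C: {b}
[2]
  B via B→S C: +{a}
  S: {a,b}  A: {b}  B: {a,b}  C: {b}
[3] done
  S: {a,b}  A: {b}  B: {a,b}  C: {b}

Compute FOLLOW by fixpoint:
initialize: $ ∈ FOLLOW(S)
[1]
  A→C b: FOLLOW(C) ⊇ FIRST(b) = {b}; new: +{b}
  B→S C: FOLLOW(S) ⊇ FIRST(C) = {b}; new: +{b}
  C→A C: FOLLOW(A) ⊇ FIRST(C) = {b}; new: +{b}
  S→b B: FOLLOW(B) ⊇ FOLLOW(S) ⊇ {$,b}; new: +{$,b}
  FOLLOW(S)={$,b}  FOLLOW(A)={b}  FOLLOW(B)={$,b}  FOLLOW(C)={b}
[2]
  B→S C: FOLLOW(C) ⊇ FOLLOW(B) ⊇ {$,b}; new: +{$}
  FOLLOW(S)={$,b}  FOLLOW(A)={b}  FOLLOW(B)={$,b}  FOLLOW(C)={$,b}
[3] — fixpoint
  FOLLOW(S)={$,b}  FOLLOW(A)={b}  FOLLOW(B)={$,b}  FOLLOW(C)={$,b}

FOLLOW(A) = ["b"]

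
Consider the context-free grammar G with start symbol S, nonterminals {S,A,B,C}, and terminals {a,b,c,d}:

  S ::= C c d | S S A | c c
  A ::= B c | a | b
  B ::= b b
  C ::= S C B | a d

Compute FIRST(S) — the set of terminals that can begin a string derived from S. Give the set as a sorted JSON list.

FIRST iteration:
iter 1:
  A via A→a: +{a}
  A via A→b: +{b}
  B via B→b b: +{b}
  C via C→a d: +{a}
  S via S→C c d: +{a}
  S via S→c c: +{c}
  FIRST(S)={a,c}  FIRST(A)={a,b}  FIRST(B)={b}  FIRST(C)={a}
iter 2:
  C via C→S C B: +{c}
  FIRST(S)={a,c}  FIRST(A)={a,b}  FIRST(B)={b}  FIRST(C)={a,c}
iter 3: — fixpoint
  FIRST(S)={a,c}  FIRST(A)={a,b}  FIRST(B)={b}  FIRST(C)={a,c}

FIRST(S) = ["a", "c"]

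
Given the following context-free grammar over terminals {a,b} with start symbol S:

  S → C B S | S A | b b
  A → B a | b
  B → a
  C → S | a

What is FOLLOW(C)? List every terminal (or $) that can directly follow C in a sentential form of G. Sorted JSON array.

Compute FIRST by fixpoint:
iter 1:
  A via A→b: +{b}
  B via B→a: +{a}
  C via C→a: +{a}
  S via S→C B S: +{a}
  S via S→b b: +{b}
  FIRST[S]={a,b}  FIRST[A]={b}  FIRST[B]={a}  FIRST[C]={a}
iter 2:
  A via A→B a: +{a}
  C via C→S: +{b}
  FIRST[S]={a,b}  FIRST[A]={a,b}  FIRST[B]={a}  FIRST[C]={a,b}
iter 3: done
  FIRST[S]={a,b}  FIRST[A]={a,b}  FIRST[B]={a}  FIRST[C]={a,b}

FOLLOW sets:
FOLLOW(S) := {$}
[1]
  A→B a: FOLLOW(B) ⊇ FIRST(a) = {a}; new: +{a}
  S→C B S: FOLLOW(C) ⊇ FIRST(B) = {a}; new: +{a}
  S→C B S: FOLLOW(B) ⊇ FIRST(S) = {a,b}; new: +{b}
  S→S A: FOLLOW(S) ⊇ FIRST(A) = {a,b}; new: +{a,b}
  S→S A: FOLLOW(A) ⊇ FOLLOW(S) ⊇ {$,a,b}; new: +{$,a,b}
  S: {$,a,b}  A: {$,a,b}  B: {a,b}  C: {a}
[2] done
  S: {$,a,b}  A: {$,a,b}  B: {a,b}  C: {a}

FOLLOW(C) = ["a"]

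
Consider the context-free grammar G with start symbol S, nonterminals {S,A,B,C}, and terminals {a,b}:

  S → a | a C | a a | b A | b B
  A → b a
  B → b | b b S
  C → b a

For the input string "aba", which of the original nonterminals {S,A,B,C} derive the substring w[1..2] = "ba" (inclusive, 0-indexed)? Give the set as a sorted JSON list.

CNF form of G:
  S -> T0 A | T0 B | T1 C | T1 T1 | a
  A -> T0 T1
  B -> T0 X2 | b
  C -> T0 T1
  T0 -> b
  T1 -> a
  X2 -> T0 S

Fill CYK table bottom-up — only the sub-triangle for w[1..2]:
  [1..1]={B,T0}  "b"  orig:{B}
  [2..2]={S,T1}  "a"  orig:{S}
  [1..2]={A,C,X2}  "ba"  orig:{A,C}

Original NTs in T[1,2] deriving "ba": ["A", "C"]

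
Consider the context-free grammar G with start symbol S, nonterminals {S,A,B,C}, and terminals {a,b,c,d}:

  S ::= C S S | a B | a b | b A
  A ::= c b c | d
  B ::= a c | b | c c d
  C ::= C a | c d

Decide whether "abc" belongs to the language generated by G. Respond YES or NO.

Convert to CNF:
  S -> C X6 | T1 A | T2 B | T2 T1
  A -> T0 X4 | d
  B -> T0 X5 | T2 T0 | b
  C -> C T2 | T0 T3
  T0 -> c
  T1 -> b
  T2 -> a
  T3 -> d
  X4 -> T1 T0
  X5 -> T0 T3
  X6 -> S S

Fill CYK table bottom-up:
  [0..0]={T2}  "a"  orig:{}
  [1..1]={B,T1}  "b"  orig:{B}
  [2..2]={T0}  "c"  orig:{}
  [0..1]={S}  "ab"
  [1..2]={X4}  "bc"  orig:{}
  [0..2]=∅  "abc"

S ∉ T[0,2] ⇒ NO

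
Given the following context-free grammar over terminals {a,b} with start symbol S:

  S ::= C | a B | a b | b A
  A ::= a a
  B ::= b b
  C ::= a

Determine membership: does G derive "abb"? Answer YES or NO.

Convert to CNF:
  S -> T0 B | T0 T1 | T1 A | a
  A -> T0 T0
  B -> T1 T1
  C -> a
  T0 -> a
  T1 -> b

CYK fill:
  [0..0]={C,S,T0}  "a"  orig:{C,S}
  [1..1]={T1}  "b"  orig:{}
  [2..2]={T1}  "b"  orig:{}
  [0..1]={S}  "ab"
  [1..2]={B}  "bb"
  [0..2]={S}  "abb"

S ∈ T[0,2] ⇒ YES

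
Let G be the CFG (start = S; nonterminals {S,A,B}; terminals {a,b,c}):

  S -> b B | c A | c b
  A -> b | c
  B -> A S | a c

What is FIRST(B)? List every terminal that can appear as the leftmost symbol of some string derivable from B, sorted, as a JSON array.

Compute FIRST by fixpoint:
round 1:
  A via A→b: +{b}
  A via A→c: +{c}
  B via B→A S: +{b,c}
  B via B→a c: +{a}
  S via S→b B: +{b}
  S via S→c A: +{c}
  S: {b,c}  A: {b,c}  B: {a,b,c}
round 2: (stable)
  S: {b,c}  A: {b,c}  B: {a,b,c}

FIRST(B) = ["a", "b", "c"]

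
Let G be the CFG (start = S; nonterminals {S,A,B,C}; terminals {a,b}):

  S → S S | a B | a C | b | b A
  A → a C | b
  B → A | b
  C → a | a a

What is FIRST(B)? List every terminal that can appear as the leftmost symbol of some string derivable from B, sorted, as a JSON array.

FIRST iteration:
[1]
  A via A→a C: +{a}
  A via A→b: +{b}
  B via B→A: +{a,b}
  C via C→a: +{a}
  S via S→a B: +{a}
  S via S→b: +{b}
  FIRST[S]={a,b}  FIRST[A]={a,b}  FIRST[B]={a,b}  FIRST[C]={a}
[2] (no change)
  FIRST[S]={a,b}  FIRST[A]={a,b}  FIRST[B]={a,b}  FIRST[C]={a}

FIRST(B) = ["a", "b"]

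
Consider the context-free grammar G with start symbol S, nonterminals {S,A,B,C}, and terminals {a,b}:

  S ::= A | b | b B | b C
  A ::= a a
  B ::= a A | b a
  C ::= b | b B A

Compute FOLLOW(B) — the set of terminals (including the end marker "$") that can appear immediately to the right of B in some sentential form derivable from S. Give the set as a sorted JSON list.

FIRST sets, iterate to fixpoint:
iter 1:
  A via A→a a: +{a}
  B via B→a A: +{a}
  B via B→b a: +{b}
  C via C→b: +{b}
  S via S→A: +{a}
  S via S→b: +{b}
  FIRST(S)={a,b}  FIRST(A)={a}  FIRST(B)={a,b}  FIRST(C)={b}
iter 2: done
  FIRST(S)={a,b}  FIRST(A)={a}  FIRST(B)={a,b}  FIRST(C)={b}

FOLLOW iteration:
seed FOLLOW(S) with $
iter 1:
  C→b B A: FOLLOW(B) ⊇ FIRST(A) = {a}; new: +{a}
  S→A: FOLLOW(A) ⊇ FOLLOW(S) ⊇ {$}; new: +{$}
  S→b B: FOLLOW(B) ⊇ FOLLOW(S) ⊇ {$}; new: +{$}
  S→b C: FOLLOW(C) ⊇ FOLLOW(S) ⊇ {$}; new: +{$}
  S: {$}  A: {$}  B: {$,a}  C: {$}
iter 2:
  B→a A: FOLLOW(A) ⊇ FOLLOW(B) ⊇ {$,a}; new: +{a}
  S: {$}  A: {$,a}  B: {$,a}  C: {$}
iter 3: (stable)
  S: {$}  A: {$,a}  B: {$,a}  C: {$}

FOLLOW(B) = ["$", "a"]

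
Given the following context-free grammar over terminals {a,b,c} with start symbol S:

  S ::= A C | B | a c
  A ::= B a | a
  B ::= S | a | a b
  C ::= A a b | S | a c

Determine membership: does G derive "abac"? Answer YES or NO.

Convert to CNF:
  S -> A C | T0 T1 | T0 T2 | a
  A -> B T0 | a
  B -> A C | T0 T1 | T0 T2 | a
  C -> A C | A X3 | T0 T1 | T0 T2 | a
  T0 -> a
  T1 -> b
  T2 -> c
  X3 -> T0 T1

CYK table (by increasing span):
  cell(0,0) a: {A,B,C,S,T0}  orig:{A,B,C,S}
  cell(1,1) b: {T1}  orig:{}
  cell(2,2) a: {A,B,C,S,T0}  orig:{A,B,C,S}
  cell(3,3) c: {T2}  orig:{}
  cell(0,1) ab: {B,C,S,X3}  orig:{B,C,S}
  cell(1,2) ba: ∅
  cell(2,3) ac: {B,C,S}
  cell(0,2) aba: {A}
  cell(1,3) bac: ∅
  cell(0,3) abac: ∅

S ∉ T[0,3] ⇒ NO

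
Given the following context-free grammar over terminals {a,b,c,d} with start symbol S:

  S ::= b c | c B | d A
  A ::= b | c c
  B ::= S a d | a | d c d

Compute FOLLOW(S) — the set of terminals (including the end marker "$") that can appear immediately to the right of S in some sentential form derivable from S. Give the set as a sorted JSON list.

Compute FIRST by fixpoint:
pass 1:
  A via A→b: +{b}
  A via A→c c: +{c}
  B via B→a: +{a}
  B via B→d c d: +{d}
  S via S→b c: +{b}
  S via S→c B: +{c}
  S via S→d A: +{d}
  S: {b,c,d}  A: {b,c}  B: {a,d}
pass 2:
  B via B→S a d: +{b,c}
  S: {b,c,d}  A: {b,c}  B: {a,b,c,d}
pass 3: done
  S: {b,c,d}  A: {b,c}  B: {a,b,c,d}

FOLLOW sets:
initialize: $ ∈ FOLLOW(S)
round 1:
  B→S a d: FOLLOW(S) ⊇ FIRST(a) = {a}; new: +{a}
  S→c B: FOLLOW(B) ⊇ FOLLOW(S) ⊇ {$,a}; new: +{$,a}
  S→d A: FOLLOW(A) ⊇ FOLLOW(S) ⊇ {$,a}; new: +{$,a}
  FOLLOW[S]={$,a}  FOLLOW[A]={$,a}  FOLLOW[B]={$,a}
round 2: (no change)
  FOLLOW[S]={$,a}  FOLLOW[A]={$,a}  FOLLOW[B]={$,a}

FOLLOW(S) = ["$", "a"]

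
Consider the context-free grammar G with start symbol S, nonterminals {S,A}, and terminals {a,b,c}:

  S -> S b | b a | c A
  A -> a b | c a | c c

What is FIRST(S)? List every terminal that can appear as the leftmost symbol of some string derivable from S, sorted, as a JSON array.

FIRST sets, iterate to fixpoint:
[1]
  A via A→a b: +{a}
  A via A→c a: +{c}
  S via S→b a: +{b}
  S via S→c A: +{c}
  FIRST(S)={b,c}  FIRST(A)={a,c}
[2] (no change)
  FIRST(S)={b,c}  FIRST(A)={a,c}

FIRST(S) = ["b", "c"]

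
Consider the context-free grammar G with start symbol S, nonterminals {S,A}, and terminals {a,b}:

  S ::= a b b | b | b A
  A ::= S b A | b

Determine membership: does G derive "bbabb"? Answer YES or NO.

Convert to CNF:
  S -> T0 A | T1 X3 | b
  A -> S X2 | b
  T0 -> b
  T1 -> a
  X2 -> T0 A
  X3 -> T0 T0

CYK fill:
  [0..0]={A,S,T0}  "b"  orig:{A,S}
  [1..1]={A,S,T0}  "b"  orig:{A,S}
  [2..2]={T1}  "a"  orig:{}
  [3..3]={A,S,T0}  "b"  orig:{A,S}
  [4..4]={A,S,T0}  "b"  orig:{A,S}
  [0..1]={S,X2,X3}  "bb"  orig:{S}
  [1..2]=∅  "ba"
  [2..3]=∅  "ab"
  [3..4]={S,X2,X3}  "bb"  orig:{S}
  [0..2]=∅  "bba"
  [1..3]=∅  "bab"
  [2..4]={S}  "abb"
  [0..3]=∅  "bbab"
  [1..4]=∅  "babb"
  [0..4]=∅  "bbabb"

S ∉ T[0,4] ⇒ NO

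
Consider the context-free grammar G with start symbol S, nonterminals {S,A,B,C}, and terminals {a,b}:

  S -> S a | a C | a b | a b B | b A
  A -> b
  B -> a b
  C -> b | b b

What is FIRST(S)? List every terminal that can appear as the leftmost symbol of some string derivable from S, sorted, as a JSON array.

Compute FIRST by fixpoint:
iter 1:
  A via A→b: +{b}
  B via B→a b: +{a}
  C via C→b: +{b}
  S via S→a C: +{a}
  S via S→b A: +{b}
  FIRST(S)={a,b}  FIRST(A)={b}  FIRST(B)={a}  FIRST(C)={b}
iter 2: done
  FIRST(S)={a,b}  FIRST(A)={b}  FIRST(B)={a}  FIRST(C)={b}

FIRST(S) = ["a", "b"]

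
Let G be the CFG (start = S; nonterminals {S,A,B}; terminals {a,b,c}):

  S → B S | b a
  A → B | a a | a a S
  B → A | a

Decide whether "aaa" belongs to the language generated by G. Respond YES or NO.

Convert to CNF:
  S -> B S | T1 T0
  A -> T0 T0 | T0 X2 | a
  B -> T0 T0 | T0 X3 | a
  T0 -> a
  T1 -> b
  X2 -> T0 S
  X3 -> T0 S

CYK table (by increasing span):
  cell(0,0) a: {A,B,T0}  orig:{A,B}
  cell(1,1) a: {A,B,T0}  orig:{A,B}
  cell(2,2) a: {A,B,T0}  orig:{A,B}
  cell(0,1) aa: {A,B}
  cell(1,2) aa: {A,B}
  cell(0,2) aaa: ∅

S ∉ T[0,2] ⇒ NO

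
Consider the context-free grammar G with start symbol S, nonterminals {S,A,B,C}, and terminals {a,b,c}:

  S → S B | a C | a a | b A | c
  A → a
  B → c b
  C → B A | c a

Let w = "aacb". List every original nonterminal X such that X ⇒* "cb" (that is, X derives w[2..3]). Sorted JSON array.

Convert to CNF:
  S -> S B | T1 A | T2 C | T2 T2 | c
  A -> a
  B -> T0 T1
  C -> B A | T0 T2
  T0 -> c
  T1 -> b
  T2 -> a

CYK table (by increasing span) (cells [i..j] with 2 ≤ i ≤ j ≤ 3 only):
  cell(2,2) c: {S,T0}  orig:{S}
  cell(3,3) b: {T1}  orig:{}
  cell(2,3) cb: {B}

Original NTs in T[2,3] deriving "cb": ["B"]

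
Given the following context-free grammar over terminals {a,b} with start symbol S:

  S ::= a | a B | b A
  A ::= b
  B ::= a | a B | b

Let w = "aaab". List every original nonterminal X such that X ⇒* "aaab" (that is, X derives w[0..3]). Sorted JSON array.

CNF form of G:
  S -> T0 B | T1 A | a
  A -> b
  B -> T0 B | a | b
  T0 -> a
  T1 -> b

CYK table (by increasing span) (cells [i..j] with 0 ≤ i ≤ j ≤ 3 only):
  cell(0,0) a: {B,S,T0}  orig:{B,S}
  cell(1,1) a: {B,S,T0}  orig:{B,S}
  cell(2,2) a: {B,S,T0}  orig:{B,S}
  cell(3,3) b: {A,B,T1}  orig:{A,B}
  cell(0,1) aa: {B,S}
  cell(1,2) aa: {B,S}
  cell(2,3) ab: {B,S}
  cell(0,2) aaa: {B,S}
  cell(1,3) aab: {B,S}
  cell(0,3) aaab: {B,S}

Original NTs in T[0,3] deriving "aaab": ["B", "S"]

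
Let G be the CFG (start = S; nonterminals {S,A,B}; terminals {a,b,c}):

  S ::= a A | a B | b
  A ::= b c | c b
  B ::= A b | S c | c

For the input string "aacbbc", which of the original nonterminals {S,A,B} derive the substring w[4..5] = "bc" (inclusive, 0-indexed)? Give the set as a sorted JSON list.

Convert to CNF:
  S -> T2 A | T2 B | b
  A -> T0 T1 | T1 T0
  B -> A T0 | S T1 | c
  T0 -> b
  T1 -> c
  T2 -> a

Fill CYK table bottom-up, restricted to cells inside w[4..5]:
  T[4,4] 'b' = {S,T0}  orig:{S}
  T[5,5] 'c' = {B,T1}  orig:{B}
  T[4,5] 'bc' = {A,B}

Original NTs in T[4,5] deriving "bc": ["A", "B"]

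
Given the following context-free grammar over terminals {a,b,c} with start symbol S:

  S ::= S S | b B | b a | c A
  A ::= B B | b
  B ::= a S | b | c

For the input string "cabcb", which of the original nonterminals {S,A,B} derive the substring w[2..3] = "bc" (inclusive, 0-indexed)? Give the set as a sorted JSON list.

CNF form of G:
  S -> S S | T1 B | T1 T0 | T2 A
  A -> B B | b
  B -> T0 S | b | c
  T0 -> a
  T1 -> b
  T2 -> c

CYK fill — only the sub-triangle for w[2..3]:
  T[2,2] 'b' = {A,B,T1}  orig:{A,B}
  T[3,3] 'c' = {B,T2}  orig:{B}
  T[2,3] 'bc' = {A,S}

Original NTs in T[2,3] deriving "bc": ["A", "S"]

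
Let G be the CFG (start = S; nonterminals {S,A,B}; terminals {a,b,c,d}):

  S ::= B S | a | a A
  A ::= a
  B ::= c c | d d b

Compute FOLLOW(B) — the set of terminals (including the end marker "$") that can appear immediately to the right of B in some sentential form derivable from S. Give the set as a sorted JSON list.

FIRST iteration:
[1]
  A via A→a: +{a}
  B via B→c c: +{c}
  B via B→d d b: +{d}
  S via S→B S: +{c,d}
  S via S→a: +{a}
  FIRST[S]={a,c,d}  FIRST[A]={a}  FIRST[B]={c,d}
[2] (stable)
  FIRST[S]={a,c,d}  FIRST[A]={a}  FIRST[B]={c,d}

FOLLOW iteration:
seed FOLLOW(S) with $
pass 1:
  S→B S: FOLLOW(B) ⊇ FIRST(S) = {a,c,d}; new: +{a,c,d}
  S→a A: FOLLOW(A) ⊇ FOLLOW(S) ⊇ {$}; new: +{$}
  S: {$}  A: {$}  B: {a,c,d}
pass 2: (no change)
  S: {$}  A: {$}  B: {a,c,d}

FOLLOW(B) = ["a", "c", "d"]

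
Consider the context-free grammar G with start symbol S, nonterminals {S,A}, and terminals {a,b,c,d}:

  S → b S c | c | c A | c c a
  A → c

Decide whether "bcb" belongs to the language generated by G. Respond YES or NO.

CNF form of G:
  S -> T0 X3 | T1 A | T1 X4 | c
  A -> c
  T0 -> b
  T1 -> c
  T2 -> a
  X3 -> S T1
  X4 -> T1 T2

CYK fill:
  cell(0,0) b: {T0}  orig:{}
  cell(1,1) c: {A,S,T1}  orig:{A,S}
  cell(2,2) b: {T0}  orig:{}
  cell(0,1) bc: ∅
  cell(1,2) cb: ∅
  cell(0,2) bcb: ∅

S ∉ T[0,2] ⇒ NO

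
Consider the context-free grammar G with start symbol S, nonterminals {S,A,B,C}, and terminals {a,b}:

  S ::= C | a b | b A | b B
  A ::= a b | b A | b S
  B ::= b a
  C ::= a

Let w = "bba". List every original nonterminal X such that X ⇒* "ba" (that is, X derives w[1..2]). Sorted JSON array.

Convert to CNF:
  S -> T0 T1 | T1 A | T1 B | a
  A -> T0 T1 | T1 A | T1 S
  B -> T1 T0
  C -> a
  T0 -> a
  T1 -> b

CYK fill — only the sub-triangle for w[1..2]:
  T[1,1] 'b' = {T1}  orig:{}
  T[2,2] 'a' = {C,S,T0}  orig:{C,S}
  T[1,2] 'ba' = {A,B}

Original NTs in T[1,2] deriving "ba": ["A", "B"]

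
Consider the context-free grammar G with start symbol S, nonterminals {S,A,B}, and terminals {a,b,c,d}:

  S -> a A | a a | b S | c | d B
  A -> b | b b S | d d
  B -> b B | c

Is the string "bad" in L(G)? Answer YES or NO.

Convert to CNF:
  S -> T0 S | T1 B | T2 A | T2 T2 | c
  A -> T0 X3 | T1 T1 | b
  B -> T0 B | c
  T0 -> b
  T1 -> d
  T2 -> a
  X3 -> T0 S

Fill CYK table bottom-up:
  cell(0,0) b: {A,T0}  orig:{A}
  cell(1,1) a: {T2}  orig:{}
  cell(2,2) d: {T1}  orig:{}
  cell(0,1) ba: ∅
  cell(1,2) ad: ∅
  cell(0,2) bad: ∅

S ∉ T[0,2] ⇒ NO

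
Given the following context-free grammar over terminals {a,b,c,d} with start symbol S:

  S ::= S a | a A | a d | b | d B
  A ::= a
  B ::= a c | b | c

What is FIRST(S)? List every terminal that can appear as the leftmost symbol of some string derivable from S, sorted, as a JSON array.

FIRST sets, iterate to fixpoint:
iter 1:
  A via A→a: +{a}
  B via B→a c: +{a}
  B via B→b: +{b}
  B via B→c: +{c}
  S via S→a A: +{a}
  S via S→b: +{b}
  S via S→d B: +{d}
  FIRST(S)={a,b,d}  FIRST(A)={a}  FIRST(B)={a,b,c}
iter 2: — fixpoint
  FIRST(S)={a,b,d}  FIRST(A)={a}  FIRST(B)={a,b,c}

FIRST(S) = ["a", "b", "d"]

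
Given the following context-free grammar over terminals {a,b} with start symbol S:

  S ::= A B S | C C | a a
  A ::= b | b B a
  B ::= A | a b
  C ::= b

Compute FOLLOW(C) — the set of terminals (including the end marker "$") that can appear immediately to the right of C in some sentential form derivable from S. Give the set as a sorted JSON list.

FIRST sets, iterate to fixpoint:
iter 1:
  A via A→b: +{b}
  B via B→A: +{b}
  B via B→a b: +{a}
  C via C→b: +{b}
  S via S→A B S: +{b}
  S via S→a a: +{a}
  FIRST[S]={a,b}  FIRST[A]={b}  FIRST[B]={a,b}  FIRST[C]={b}
iter 2: (no change)
  FIRST[S]={a,b}  FIRST[A]={b}  FIRST[B]={a,b}  FIRST[C]={b}

Compute FOLLOW by fixpoint:
initialize: $ ∈ FOLLOW(S)
[1]
  A→b B a: FOLLOW(B) ⊇ FIRST(a) = {a}; new: +{a}
  B→A: FOLLOW(A) ⊇ FOLLOW(B) ⊇ {a}; new: +{a}
  S→A B S: FOLLOW(A) ⊇ FIRST(B) = {a,b}; new: +{b}
  S→A B S: FOLLOW(B) ⊇ FIRST(S) = {a,b}; new: +{b}
  S→C C: FOLLOW(C) ⊇ FIRST(C) = {b}; new: +{b}
  S→C C: FOLLOW(C) ⊇ FOLLOW(S) ⊇ {$}; new: +{$}
  FOLLOW[S]={$}  FOLLOW[A]={a,b}  FOLLOW[B]={a,b}  FOLLOW[C]={$,b}
[2] (stable)
  FOLLOW[S]={$}  FOLLOW[A]={a,b}  FOLLOW[B]={a,b}  FOLLOW[C]={$,b}

FOLLOW(C) = ["$", "b"]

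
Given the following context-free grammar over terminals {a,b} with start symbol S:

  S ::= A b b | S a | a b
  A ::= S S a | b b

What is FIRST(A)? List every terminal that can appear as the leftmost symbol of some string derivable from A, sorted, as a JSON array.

FIRST iteration:
pass 1:
  A via A→b b: +{b}
  S via S→A b b: +{b}
  S via S→a b: +{a}
  FIRST[S]={a,b}  FIRST[A]={b}
pass 2:
  A via A→S S a: +{a}
  FIRST[S]={a,b}  FIRST[A]={a,b}
pass 3: done
  FIRST[S]={a,b}  FIRST[A]={a,b}

FIRST(A) = ["a", "b"]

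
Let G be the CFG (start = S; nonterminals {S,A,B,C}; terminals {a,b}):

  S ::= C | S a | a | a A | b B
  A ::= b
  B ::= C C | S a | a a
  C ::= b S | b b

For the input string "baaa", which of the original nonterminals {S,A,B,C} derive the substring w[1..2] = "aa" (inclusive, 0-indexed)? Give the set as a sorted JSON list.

CNF form of G:
  S -> S T0 | T0 A | T1 B | T1 S | T1 T1 | a
  A -> b
  B -> C C | S T0 | T0 T0
  C -> T1 S | T1 T1
  T0 -> a
  T1 -> b

Fill CYK table bottom-up (cells [i..j] with 1 ≤ i ≤ j ≤ 2 only):
  [1..1]={S,T0}  "a"  orig:{S}
  [2..2]={S,T0}  "a"  orig:{S}
  [1..2]={B,S}  "aa"

Original NTs in T[1,2] deriving "aa": ["B", "S"]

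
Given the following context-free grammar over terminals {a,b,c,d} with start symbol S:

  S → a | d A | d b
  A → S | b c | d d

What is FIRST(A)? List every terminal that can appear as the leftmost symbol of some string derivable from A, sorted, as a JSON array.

FIRST iteration:
iter 1:
  A via A→b c: +{b}
  A via A→d d: +{d}
  S via S→a: +{a}
  S via S→d A: +{d}
  S: {a,d}  A: {b,d}
iter 2:
  A via A→S: +{a}
  S: {a,d}  A: {a,b,d}
iter 3: done
  S: {a,d}  A: {a,b,d}

FIRST(A) = ["a", "b", "d"]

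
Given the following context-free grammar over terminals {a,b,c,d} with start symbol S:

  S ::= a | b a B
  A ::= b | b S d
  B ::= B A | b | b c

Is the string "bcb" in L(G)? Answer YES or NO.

Convert to CNF:
  S -> T0 X5 | a
  A -> T0 X4 | b
  B -> B A | T0 T2 | b
  T0 -> b
  T1 -> d
  T2 -> c
  T3 -> a
  X4 -> S T1
  X5 -> T3 B

Fill CYK table bottom-up:
  T[0,0] 'b' = {A,B,T0}  orig:{A,B}
  T[1,1] 'c' = {T2}  orig:{}
  T[2,2] 'b' = {A,B,T0}  orig:{A,B}
  T[0,1] 'bc' = {B}
  T[1,2] 'cb' = ∅
  T[0,2] 'bcb' = {B}

S ∉ T[0,2] ⇒ NO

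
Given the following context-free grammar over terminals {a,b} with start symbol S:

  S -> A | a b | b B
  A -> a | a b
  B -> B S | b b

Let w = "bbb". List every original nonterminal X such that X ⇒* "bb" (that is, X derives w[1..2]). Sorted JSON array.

CNF form of G:
  S -> T0 T1 | T1 B | a
  A -> T0 T1 | a
  B -> B S | T1 T1
  T0 -> a
  T1 -> b

Fill CYK table bottom-up — only the sub-triangle for w[1..2]:
  [1..1]={T1}  "b"  orig:{}
  [2..2]={T1}  "b"  orig:{}
  [1..2]={B}  "bb"

Original NTs in T[1,2] deriving "bb": ["B"]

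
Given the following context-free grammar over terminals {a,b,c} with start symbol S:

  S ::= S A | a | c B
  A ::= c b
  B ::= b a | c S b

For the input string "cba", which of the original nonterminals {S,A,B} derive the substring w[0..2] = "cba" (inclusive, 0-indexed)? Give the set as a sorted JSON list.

CNF form of G:
  S -> S A | T0 B | a
  A -> T0 T1
  B -> T0 X3 | T1 T2
  T0 -> c
  T1 -> b
  T2 -> a
  X3 -> S T1

Fill CYK table bottom-up, restricted to cells inside w[0..2]:
  cell(0,0) c: {T0}  orig:{}
  cell(1,1) b: {T1}  orig:{}
  cell(2,2) a: {S,T2}  orig:{S}
  cell(0,1) cb: {A}
  cell(1,2) ba: {B}
  cell(0,2) cba: {S}

Original NTs in T[0,2] deriving "cba": ["S"]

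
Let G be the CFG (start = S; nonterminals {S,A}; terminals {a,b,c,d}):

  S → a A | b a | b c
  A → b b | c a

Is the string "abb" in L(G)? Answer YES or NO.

CNF form of G:
  S -> T0 T1 | T0 T2 | T2 A
  A -> T0 T0 | T1 T2
  T0 -> b
  T1 -> c
  T2 -> a

CYK fill:
  [0..0]={T2}  "a"  orig:{}
  [1..1]={T0}  "b"  orig:{}
  [2..2]={T0}  "b"  orig:{}
  [0..1]=∅  "ab"
  [1..2]={A}  "bb"
  [0..2]={S}  "abb"

S ∈ T[0,2] ⇒ YES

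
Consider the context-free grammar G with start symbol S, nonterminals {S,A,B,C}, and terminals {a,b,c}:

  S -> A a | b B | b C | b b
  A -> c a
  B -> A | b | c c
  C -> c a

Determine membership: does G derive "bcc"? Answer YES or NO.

CNF form of G:
  S -> A T1 | T2 B | T2 C | T2 T2
  A -> T0 T1
  B -> T0 T0 | T0 T1 | b
  C -> T0 T1
  T0 -> c
  T1 -> a
  T2 -> b

CYK table (by increasing span):
  [0..0]={B,T2}  "b"  orig:{B}
  [1..1]={T0}  "c"  orig:{}
  [2..2]={T0}  "c"  orig:{}
  [0..1]=∅  "bc"
  [1..2]={B}  "cc"
  [0..2]={S}  "bcc"

S ∈ T[0,2] ⇒ YES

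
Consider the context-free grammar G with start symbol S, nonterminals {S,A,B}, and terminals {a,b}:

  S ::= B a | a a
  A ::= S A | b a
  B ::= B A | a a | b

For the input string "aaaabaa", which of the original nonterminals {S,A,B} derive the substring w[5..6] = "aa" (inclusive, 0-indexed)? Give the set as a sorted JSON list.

CNF form of G:
  S -> B T1 | T1 T1
  A -> S A | T0 T1
  B -> B A | T1 T1 | b
  T0 -> b
  T1 -> a

CYK fill, restricted to cells inside w[5..6]:
  T[5,5] 'a' = {T1}  orig:{}
  T[6,6] 'a' = {T1}  orig:{}
  T[5,6] 'aa' = {B,S}

Original NTs in T[5,6] deriving "aa": ["B", "S"]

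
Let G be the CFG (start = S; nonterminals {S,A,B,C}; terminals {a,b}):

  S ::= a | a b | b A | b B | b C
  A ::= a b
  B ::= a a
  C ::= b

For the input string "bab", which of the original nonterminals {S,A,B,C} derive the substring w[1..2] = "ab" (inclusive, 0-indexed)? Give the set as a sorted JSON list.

Convert to CNF:
  S -> T0 T1 | T1 A | T1 B | T1 C | a
  A -> T0 T1
  B -> T0 T0
  C -> b
  T0 -> a
  T1 -> b

CYK fill (cells [i..j] with 1 ≤ i ≤ j ≤ 2 only):
  cell(1,1) a: {S,T0}  orig:{S}
  cell(2,2) b: {C,T1}  orig:{C}
  cell(1,2) ab: {A,S}

Original NTs in T[1,2] deriving "ab": ["A", "S"]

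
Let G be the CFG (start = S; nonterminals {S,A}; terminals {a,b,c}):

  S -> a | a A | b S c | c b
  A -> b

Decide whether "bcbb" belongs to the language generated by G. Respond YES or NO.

Convert to CNF:
  S -> T0 A | T1 X3 | T2 T1 | a
  A -> b
  T0 -> a
  T1 -> b
  T2 -> c
  X3 -> S T2

CYK table (by increasing span):
  [0..0]={A,T1}  "b"  orig:{A}
  [1..1]={T2}  "c"  orig:{}
  [2..2]={A,T1}  "b"  orig:{A}
  [3..3]={A,T1}  "b"  orig:{A}
  [0..1]=∅  "bc"
  [1..2]={S}  "cb"
  [2..3]=∅  "bb"
  [0..2]=∅  "bcb"
  [1..3]=∅  "cbb"
  [0..3]=∅  "bcbb"

S ∉ T[0,3] ⇒ NO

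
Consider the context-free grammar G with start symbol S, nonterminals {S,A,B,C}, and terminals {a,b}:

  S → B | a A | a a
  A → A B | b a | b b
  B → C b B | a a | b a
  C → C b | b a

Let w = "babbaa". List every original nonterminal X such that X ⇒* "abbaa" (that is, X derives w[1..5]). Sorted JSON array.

Convert to CNF:
  S -> C X3 | T0 T1 | T1 A | T1 T1
  A -> A B | T0 T0 | T0 T1
  B -> C X2 | T0 T1 | T1 T1
  C -> C T0 | T0 T1
  T0 -> b
  T1 -> a
  X2 -> T0 B
  X3 -> T0 B

CYK table (by increasing span) — only the sub-triangle for w[1..5]:
  T[1,1] 'a' = {T1}  orig:{}
  T[2,2] 'b' = {T0}  orig:{}
  T[3,3] 'b' = {T0}  orig:{}
  T[4,4] 'a' = {T1}  orig:{}
  T[5,5] 'a' = {T1}  orig:{}
  T[1,2] 'ab' = ∅
  T[2,3] 'bb' = {A}
  T[3,4] 'ba' = {A,B,C,S}
  T[4,5] 'aa' = {B,S}
  T[1,3] 'abb' = {S}
  T[2,4] 'bba' = {X2,X3}  orig:{}
  T[3,5] 'baa' = {X2,X3}  orig:{}
  T[1,4] 'abba' = ∅
  T[2,5] 'bbaa' = {A}
  T[1,5] 'abbaa' = {S}

Original NTs in T[1,5] deriving "abbaa": ["S"]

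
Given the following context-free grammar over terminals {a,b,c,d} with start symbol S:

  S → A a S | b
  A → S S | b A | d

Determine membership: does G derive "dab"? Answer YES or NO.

CNF form of G:
  S -> A X2 | b
  A -> S S | T0 A | d
  T0 -> b
  T1 -> a
  X2 -> T1 S

CYK fill:
  [0..0]={A}  "d"
  [1..1]={T1}  "a"  orig:{}
  [2..2]={S,T0}  "b"  orig:{S}
  [0..1]=∅  "da"
  [1..2]={X2}  "ab"  orig:{}
  [0..2]={S}  "dab"

S ∈ T[0,2] ⇒ YES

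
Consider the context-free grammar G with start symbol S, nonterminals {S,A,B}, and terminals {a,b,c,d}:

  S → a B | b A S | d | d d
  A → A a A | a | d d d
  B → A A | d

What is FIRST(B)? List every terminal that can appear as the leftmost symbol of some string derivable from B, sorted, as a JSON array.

FIRST iteration:
round 1:
  A via A→a: +{a}
  A via A→d d d: +{d}
  B via B→A A: +{a,d}
  S via S→a B: +{a}
  S via S→b A S: +{b}
  S via S→d: +{d}
  S: {a,b,d}  A: {a,d}  B: {a,d}
round 2: done
  S: {a,b,d}  A: {a,d}  B: {a,d}

FIRST(B) = ["a", "d"]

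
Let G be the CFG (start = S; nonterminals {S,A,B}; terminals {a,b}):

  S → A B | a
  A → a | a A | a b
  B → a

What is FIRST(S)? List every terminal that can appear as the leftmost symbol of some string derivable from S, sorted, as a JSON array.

FIRST iteration:
round 1:
  A via A→a: +{a}
  B via B→a: +{a}
  S via S→A B: +{a}
  FIRST(S)={a}  FIRST(A)={a}  FIRST(B)={a}
round 2: — fixpoint
  FIRST(S)={a}  FIRST(A)={a}  FIRST(B)={a}

FIRST(S) = ["a"]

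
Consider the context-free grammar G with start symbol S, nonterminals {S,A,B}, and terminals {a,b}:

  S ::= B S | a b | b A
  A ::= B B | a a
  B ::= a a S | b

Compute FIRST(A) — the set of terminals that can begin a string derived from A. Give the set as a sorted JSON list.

Compute FIRST by fixpoint:
round 1:
  A via A→a a: +{a}
  B via B→a a S: +{a}
  B via B→b: +{b}
  S via S→B S: +{a,b}
  FIRST(S)={a,b}  FIRST(A)={a}  FIRST(B)={a,b}
round 2:
  A via A→B B: +{b}
  FIRST(S)={a,b}  FIRST(A)={a,b}  FIRST(B)={a,b}
round 3: (stable)
  FIRST(S)={a,b}  FIRST(A)={a,b}  FIRST(B)={a,b}

FIRST(A) = ["a", "b"]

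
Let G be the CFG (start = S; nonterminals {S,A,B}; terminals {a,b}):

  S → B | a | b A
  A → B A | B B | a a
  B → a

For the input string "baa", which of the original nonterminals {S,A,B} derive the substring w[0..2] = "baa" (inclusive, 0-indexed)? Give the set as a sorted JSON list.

CNF form of G:
  S -> T1 A | a
  A -> B A | B B | T0 T0
  B -> a
  T0 -> a
  T1 -> b

CYK table (by increasing span) (cells [i..j] with 0 ≤ i ≤ j ≤ 2 only):
  [0..0]={T1}  "b"  orig:{}
  [1..1]={B,S,T0}  "a"  orig:{B,S}
  [2..2]={B,S,T0}  "a"  orig:{B,S}
  [0..1]=∅  "ba"
  [1..2]={A}  "aa"
  [0..2]={S}  "baa"

Original NTs in T[0,2] deriving "baa": ["S"]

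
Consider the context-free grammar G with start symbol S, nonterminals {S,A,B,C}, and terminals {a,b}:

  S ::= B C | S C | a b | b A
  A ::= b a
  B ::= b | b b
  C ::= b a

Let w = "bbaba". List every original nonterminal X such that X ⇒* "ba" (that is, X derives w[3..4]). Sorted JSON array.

Convert to CNF:
  S -> B C | S C | T0 A | T1 T0
  A -> T0 T1
  B -> T0 T0 | b
  C -> T0 T1
  T0 -> b
  T1 -> a

Fill CYK table bottom-up (cells [i..j] with 3 ≤ i ≤ j ≤ 4 only):
  cell(3,3) b: {B,T0}  orig:{B}
  cell(4,4) a: {T1}  orig:{}
  cell(3,4) ba: {A,C}

Original NTs in T[3,4] deriving "ba": ["A", "C"]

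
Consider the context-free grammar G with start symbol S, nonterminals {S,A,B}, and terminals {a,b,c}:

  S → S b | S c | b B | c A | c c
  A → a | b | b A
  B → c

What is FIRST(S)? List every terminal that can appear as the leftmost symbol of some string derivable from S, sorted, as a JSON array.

FIRST sets, iterate to fixpoint:
pass 1:
  A via A→a: +{a}
  A via A→b: +{b}
  B via B→c: +{c}
  S via S→b B: +{b}
  S via S→c A: +{c}
  S: {b,c}  A: {a,b}  B: {c}
pass 2: (no change)
  S: {b,c}  A: {a,b}  B: {c}

FIRST(S) = ["b", "c"]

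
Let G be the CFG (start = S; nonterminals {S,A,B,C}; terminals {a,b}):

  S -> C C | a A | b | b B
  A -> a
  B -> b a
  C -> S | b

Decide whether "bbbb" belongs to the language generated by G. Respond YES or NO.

Convert to CNF:
  S -> C C | T0 B | T1 A | b
  A -> a
  B -> T0 T1
  C -> C C | T0 B | T1 A | b
  T0 -> b
  T1 -> a

CYK fill:
  [0..0]={C,S,T0}  "b"  orig:{C,S}
  [1..1]={C,S,T0}  "b"  orig:{C,S}
  [2..2]={C,S,T0}  "b"  orig:{C,S}
  [3..3]={C,S,T0}  "b"  orig:{C,S}
  [0..1]={C,S}  "bb"
  [1..2]={C,S}  "bb"
  [2..3]={C,S}  "bb"
  [0..2]={C,S}  "bbb"
  [1..3]={C,S}  "bbb"
  [0..3]={C,S}  "bbbb"

S ∈ T[0,3] ⇒ YES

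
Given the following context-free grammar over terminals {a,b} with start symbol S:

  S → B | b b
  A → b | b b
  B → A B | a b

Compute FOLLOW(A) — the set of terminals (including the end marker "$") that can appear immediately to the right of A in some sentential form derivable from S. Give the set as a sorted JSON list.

FIRST sets, iterate to fixpoint:
round 1:
  A via A→b: +{b}
  B via B→A B: +{b}
  B via B→a b: +{a}
  S via S→B: +{a,b}
  FIRST(S)={a,b}  FIRST(A)={b}  FIRST(B)={a,b}
round 2: done
  FIRST(S)={a,b}  FIRST(A)={b}  FIRST(B)={a,b}

FOLLOW sets:
seed FOLLOW(S) with $
pass 1:
  B→A B: FOLLOW(A) ⊇ FIRST(B) = {a,b}; new: +{a,b}
  S→B: FOLLOW(B) ⊇ FOLLOW(S) ⊇ {$}; new: +{$}
  FOLLOW(S)={$}  FOLLOW(A)={a,b}  FOLLOW(B)={$}
pass 2: (stable)
  FOLLOW(S)={$}  FOLLOW(A)={a,b}  FOLLOW(B)={$}

FOLLOW(A) = ["a", "b"]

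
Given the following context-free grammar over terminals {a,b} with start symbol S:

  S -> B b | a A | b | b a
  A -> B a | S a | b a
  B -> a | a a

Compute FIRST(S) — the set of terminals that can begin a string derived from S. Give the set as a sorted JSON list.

FIRST sets, iterate to fixpoint:
pass 1:
  A via A→b a: +{b}
  B via B→a: +{a}
  S via S→B b: +{a}
  S via S→b: +{b}
  S: {a,b}  A: {b}  B: {a}
pass 2:
  A via A→B a: +{a}
  S: {a,b}  A: {a,b}  B: {a}
pass 3: (stable)
  S: {a,b}  A: {a,b}  B: {a}

FIRST(S) = ["a", "b"]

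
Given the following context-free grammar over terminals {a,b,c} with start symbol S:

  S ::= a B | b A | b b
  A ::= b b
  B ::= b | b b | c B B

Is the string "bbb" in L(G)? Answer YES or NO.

Convert to CNF:
  S -> T0 A | T0 T0 | T2 B
  A -> T0 T0
  B -> T0 T0 | T1 X3 | b
  T0 -> b
  T1 -> c
  T2 -> a
  X3 -> B B

CYK fill:
  [0..0]={B,T0}  "b"  orig:{B}
  [1..1]={B,T0}  "b"  orig:{B}
  [2..2]={B,T0}  "b"  orig:{B}
  [0..1]={A,B,S,X3}  "bb"  orig:{A,B,S}
  [1..2]={A,B,S,X3}  "bb"  orig:{A,B,S}
  [0..2]={S,X3}  "bbb"  orig:{S}

S ∈ T[0,2] ⇒ YES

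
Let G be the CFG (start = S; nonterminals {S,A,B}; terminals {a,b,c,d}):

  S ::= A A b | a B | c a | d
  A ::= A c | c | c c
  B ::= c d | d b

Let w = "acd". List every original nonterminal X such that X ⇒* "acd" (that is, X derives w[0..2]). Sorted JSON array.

Convert to CNF:
  S -> A X4 | T0 T3 | T3 B | d
  A -> A T0 | T0 T0 | c
  B -> T0 T1 | T1 T2
  T0 -> c
  T1 -> d
  T2 -> b
  T3 -> a
  X4 -> A T2

Fill CYK table bottom-up, restricted to cells inside w[0..2]:
  cell(0,0) a: {T3}  orig:{}
  cell(1,1) c: {A,T0}  orig:{A}
  cell(2,2) d: {S,T1}  orig:{S}
  cell(0,1) ac: ∅
  cell(1,2) cd: {B}
  cell(0,2) acd: {S}

Original NTs in T[0,2] deriving "acd": ["S"]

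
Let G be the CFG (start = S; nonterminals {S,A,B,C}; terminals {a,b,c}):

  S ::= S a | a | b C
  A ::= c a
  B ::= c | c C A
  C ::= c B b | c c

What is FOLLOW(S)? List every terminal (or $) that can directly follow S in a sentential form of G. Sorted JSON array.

FIRST sets, iterate to fixpoint:
round 1:
  A via A→c a: +{c}
  B via B→c: +{c}
  C via C→c B b: +{c}
  S via S→a: +{a}
  S via S→b C: +{b}
  FIRST[S]={a,b}  FIRST[A]={c}  FIRST[B]={c}  FIRST[C]={c}
round 2: — fixpoint
  FIRST[S]={a,b}  FIRST[A]={c}  FIRST[B]={c}  FIRST[C]={c}

Compute FOLLOW by fixpoint:
FOLLOW(S) := {$}
[1]
  B→c C A: FOLLOW(C) ⊇ FIRST(A) = {c}; new: +{c}
  C→c B b: FOLLOW(B) ⊇ FIRST(b) = {b}; new: +{b}
  S→S a: FOLLOW(S) ⊇ FIRST(a) = {a}; new: +{a}
  S→b C: FOLLOW(C) ⊇ FOLLOW(S) ⊇ {$,a}; new: +{$,a}
  FOLLOW[S]={$,a}  FOLLOW[A]={}  FOLLOW[B]={b}  FOLLOW[C]={$,a,c}
[2]
  B→c C A: FOLLOW(A) ⊇ FOLLOW(B) ⊇ {b}; new: +{b}
  FOLLOW[S]={$,a}  FOLLOW[A]={b}  FOLLOW[B]={b}  FOLLOW[C]={$,a,c}
[3] — fixpoint
  FOLLOW[S]={$,a}  FOLLOW[A]={b}  FOLLOW[B]={b}  FOLLOW[C]={$,a,c}

FOLLOW(S) = ["$", "a"]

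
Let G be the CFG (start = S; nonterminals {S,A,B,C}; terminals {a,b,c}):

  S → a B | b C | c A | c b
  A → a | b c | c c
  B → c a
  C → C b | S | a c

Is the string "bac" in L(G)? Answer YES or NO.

CNF form of G:
  S -> T0 C | T1 A | T1 T0 | T2 B
  A -> T0 T1 | T1 T1 | a
  B -> T1 T2
  C -> C T0 | T0 C | T1 A | T1 T0 | T2 B | T2 T1
  T0 -> b
  T1 -> c
  T2 -> a

CYK fill:
  cell(0,0) b: {T0}  orig:{}
  cell(1,1) a: {A,T2}  orig:{A}
  cell(2,2) c: {T1}  orig:{}
  cell(0,1) ba: ∅
  cell(1,2) ac: {C}
  cell(0,2) bac: {C,S}

S ∈ T[0,2] ⇒ YES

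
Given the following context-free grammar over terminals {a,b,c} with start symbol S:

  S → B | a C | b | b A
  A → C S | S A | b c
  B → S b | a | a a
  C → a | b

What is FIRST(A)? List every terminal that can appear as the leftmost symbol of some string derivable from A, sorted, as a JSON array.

FIRST iteration:
round 1:
  A via A→b c: +{b}
  B via B→a: +{a}
  C via C→a: +{a}
  C via C→b: +{b}
  S via S→B: +{a}
  S via S→b: +{b}
  FIRST[S]={a,b}  FIRST[A]={b}  FIRST[B]={a}  FIRST[C]={a,b}
round 2:
  A via A→C S: +{a}
  B via B→S b: +{b}
  FIRST[S]={a,b}  FIRST[A]={a,b}  FIRST[B]={a,b}  FIRST[C]={a,b}
round 3: done
  FIRST[S]={a,b}  FIRST[A]={a,b}  FIRST[B]={a,b}  FIRST[C]={a,b}

FIRST(A) = ["a", "b"]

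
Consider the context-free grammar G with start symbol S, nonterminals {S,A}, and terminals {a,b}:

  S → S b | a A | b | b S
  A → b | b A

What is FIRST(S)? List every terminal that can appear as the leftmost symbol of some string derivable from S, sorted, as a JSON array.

FIRST sets, iterate to fixpoint:
[1]
  A via A→b: +{b}
  S via S→a A: +{a}
  S via S→b: +{b}
  FIRST(S)={a,b}  FIRST(A)={b}
[2] — fixpoint
  FIRST(S)={a,b}  FIRST(A)={b}

FIRST(S) = ["a", "b"]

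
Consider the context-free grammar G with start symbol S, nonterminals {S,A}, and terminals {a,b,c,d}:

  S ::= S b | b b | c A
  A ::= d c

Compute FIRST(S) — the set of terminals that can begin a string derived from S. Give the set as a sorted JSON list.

Compute FIRST by fixpoint:
iter 1:
  A via A→d c: +{d}
  S via S→b b: +{b}
  S via S→c A: +{c}
  FIRST(S)={b,c}  FIRST(A)={d}
iter 2: — fixpoint
  FIRST(S)={b,c}  FIRST(A)={d}

FIRST(S) = ["b", "c"]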